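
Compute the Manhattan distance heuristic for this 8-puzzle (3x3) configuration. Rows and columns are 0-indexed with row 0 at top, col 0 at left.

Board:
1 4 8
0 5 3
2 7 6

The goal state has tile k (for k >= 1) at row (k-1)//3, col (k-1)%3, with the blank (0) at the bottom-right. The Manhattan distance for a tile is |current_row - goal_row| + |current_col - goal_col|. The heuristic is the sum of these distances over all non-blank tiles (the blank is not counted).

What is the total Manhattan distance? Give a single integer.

Answer: 11

Derivation:
Tile 1: at (0,0), goal (0,0), distance |0-0|+|0-0| = 0
Tile 4: at (0,1), goal (1,0), distance |0-1|+|1-0| = 2
Tile 8: at (0,2), goal (2,1), distance |0-2|+|2-1| = 3
Tile 5: at (1,1), goal (1,1), distance |1-1|+|1-1| = 0
Tile 3: at (1,2), goal (0,2), distance |1-0|+|2-2| = 1
Tile 2: at (2,0), goal (0,1), distance |2-0|+|0-1| = 3
Tile 7: at (2,1), goal (2,0), distance |2-2|+|1-0| = 1
Tile 6: at (2,2), goal (1,2), distance |2-1|+|2-2| = 1
Sum: 0 + 2 + 3 + 0 + 1 + 3 + 1 + 1 = 11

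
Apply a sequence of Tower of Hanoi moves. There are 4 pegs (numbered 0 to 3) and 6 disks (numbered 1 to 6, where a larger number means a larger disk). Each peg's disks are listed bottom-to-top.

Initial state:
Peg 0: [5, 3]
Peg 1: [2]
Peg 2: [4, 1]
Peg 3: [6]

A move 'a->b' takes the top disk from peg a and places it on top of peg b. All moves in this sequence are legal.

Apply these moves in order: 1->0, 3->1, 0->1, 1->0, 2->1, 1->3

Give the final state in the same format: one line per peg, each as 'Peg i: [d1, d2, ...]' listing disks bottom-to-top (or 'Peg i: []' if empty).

After move 1 (1->0):
Peg 0: [5, 3, 2]
Peg 1: []
Peg 2: [4, 1]
Peg 3: [6]

After move 2 (3->1):
Peg 0: [5, 3, 2]
Peg 1: [6]
Peg 2: [4, 1]
Peg 3: []

After move 3 (0->1):
Peg 0: [5, 3]
Peg 1: [6, 2]
Peg 2: [4, 1]
Peg 3: []

After move 4 (1->0):
Peg 0: [5, 3, 2]
Peg 1: [6]
Peg 2: [4, 1]
Peg 3: []

After move 5 (2->1):
Peg 0: [5, 3, 2]
Peg 1: [6, 1]
Peg 2: [4]
Peg 3: []

After move 6 (1->3):
Peg 0: [5, 3, 2]
Peg 1: [6]
Peg 2: [4]
Peg 3: [1]

Answer: Peg 0: [5, 3, 2]
Peg 1: [6]
Peg 2: [4]
Peg 3: [1]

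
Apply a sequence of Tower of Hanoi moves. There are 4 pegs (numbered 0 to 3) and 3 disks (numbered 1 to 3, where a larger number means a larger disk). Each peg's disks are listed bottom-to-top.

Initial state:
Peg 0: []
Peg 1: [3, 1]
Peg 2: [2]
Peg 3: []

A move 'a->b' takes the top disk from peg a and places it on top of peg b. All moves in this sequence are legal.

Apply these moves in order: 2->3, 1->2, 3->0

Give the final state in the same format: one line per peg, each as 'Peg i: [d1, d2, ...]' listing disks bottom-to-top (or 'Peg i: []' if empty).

Answer: Peg 0: [2]
Peg 1: [3]
Peg 2: [1]
Peg 3: []

Derivation:
After move 1 (2->3):
Peg 0: []
Peg 1: [3, 1]
Peg 2: []
Peg 3: [2]

After move 2 (1->2):
Peg 0: []
Peg 1: [3]
Peg 2: [1]
Peg 3: [2]

After move 3 (3->0):
Peg 0: [2]
Peg 1: [3]
Peg 2: [1]
Peg 3: []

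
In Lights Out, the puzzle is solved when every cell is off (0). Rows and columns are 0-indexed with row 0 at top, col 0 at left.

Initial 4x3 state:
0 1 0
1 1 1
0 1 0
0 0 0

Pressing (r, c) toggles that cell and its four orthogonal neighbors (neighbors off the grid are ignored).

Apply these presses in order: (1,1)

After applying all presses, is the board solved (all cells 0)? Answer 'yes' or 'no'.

After press 1 at (1,1):
0 0 0
0 0 0
0 0 0
0 0 0

Lights still on: 0

Answer: yes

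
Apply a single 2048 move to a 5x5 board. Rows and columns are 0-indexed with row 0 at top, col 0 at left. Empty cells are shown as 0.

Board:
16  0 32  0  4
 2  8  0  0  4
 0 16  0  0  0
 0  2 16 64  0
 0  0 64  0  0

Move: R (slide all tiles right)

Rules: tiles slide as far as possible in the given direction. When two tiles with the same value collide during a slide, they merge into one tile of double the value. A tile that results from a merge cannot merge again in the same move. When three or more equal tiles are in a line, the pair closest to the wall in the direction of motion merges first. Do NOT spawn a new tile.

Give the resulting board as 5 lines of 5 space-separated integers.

Answer:  0  0 16 32  4
 0  0  2  8  4
 0  0  0  0 16
 0  0  2 16 64
 0  0  0  0 64

Derivation:
Slide right:
row 0: [16, 0, 32, 0, 4] -> [0, 0, 16, 32, 4]
row 1: [2, 8, 0, 0, 4] -> [0, 0, 2, 8, 4]
row 2: [0, 16, 0, 0, 0] -> [0, 0, 0, 0, 16]
row 3: [0, 2, 16, 64, 0] -> [0, 0, 2, 16, 64]
row 4: [0, 0, 64, 0, 0] -> [0, 0, 0, 0, 64]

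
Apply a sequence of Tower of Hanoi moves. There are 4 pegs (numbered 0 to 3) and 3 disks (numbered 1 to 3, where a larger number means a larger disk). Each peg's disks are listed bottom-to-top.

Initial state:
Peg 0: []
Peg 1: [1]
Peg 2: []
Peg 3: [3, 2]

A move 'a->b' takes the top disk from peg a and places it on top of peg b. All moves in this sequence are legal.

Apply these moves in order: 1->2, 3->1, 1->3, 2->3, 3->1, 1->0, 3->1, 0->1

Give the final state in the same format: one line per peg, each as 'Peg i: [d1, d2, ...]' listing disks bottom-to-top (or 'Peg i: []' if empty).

After move 1 (1->2):
Peg 0: []
Peg 1: []
Peg 2: [1]
Peg 3: [3, 2]

After move 2 (3->1):
Peg 0: []
Peg 1: [2]
Peg 2: [1]
Peg 3: [3]

After move 3 (1->3):
Peg 0: []
Peg 1: []
Peg 2: [1]
Peg 3: [3, 2]

After move 4 (2->3):
Peg 0: []
Peg 1: []
Peg 2: []
Peg 3: [3, 2, 1]

After move 5 (3->1):
Peg 0: []
Peg 1: [1]
Peg 2: []
Peg 3: [3, 2]

After move 6 (1->0):
Peg 0: [1]
Peg 1: []
Peg 2: []
Peg 3: [3, 2]

After move 7 (3->1):
Peg 0: [1]
Peg 1: [2]
Peg 2: []
Peg 3: [3]

After move 8 (0->1):
Peg 0: []
Peg 1: [2, 1]
Peg 2: []
Peg 3: [3]

Answer: Peg 0: []
Peg 1: [2, 1]
Peg 2: []
Peg 3: [3]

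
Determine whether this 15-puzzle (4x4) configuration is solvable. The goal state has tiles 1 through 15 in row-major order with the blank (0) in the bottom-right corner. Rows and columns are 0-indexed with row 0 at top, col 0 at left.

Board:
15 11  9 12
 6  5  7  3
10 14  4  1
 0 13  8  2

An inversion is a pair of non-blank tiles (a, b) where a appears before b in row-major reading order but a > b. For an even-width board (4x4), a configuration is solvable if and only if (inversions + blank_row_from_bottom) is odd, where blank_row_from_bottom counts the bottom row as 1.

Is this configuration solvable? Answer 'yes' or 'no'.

Answer: yes

Derivation:
Inversions: 70
Blank is in row 3 (0-indexed from top), which is row 1 counting from the bottom (bottom = 1).
70 + 1 = 71, which is odd, so the puzzle is solvable.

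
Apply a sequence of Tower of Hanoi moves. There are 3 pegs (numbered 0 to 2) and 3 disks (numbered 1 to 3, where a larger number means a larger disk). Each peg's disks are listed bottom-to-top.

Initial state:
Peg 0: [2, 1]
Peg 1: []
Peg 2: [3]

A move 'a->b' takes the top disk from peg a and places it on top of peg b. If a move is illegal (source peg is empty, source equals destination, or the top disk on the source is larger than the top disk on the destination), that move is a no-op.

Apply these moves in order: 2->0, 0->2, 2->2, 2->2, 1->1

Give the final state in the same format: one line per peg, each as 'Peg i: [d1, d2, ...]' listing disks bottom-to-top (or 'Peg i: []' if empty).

After move 1 (2->0):
Peg 0: [2, 1]
Peg 1: []
Peg 2: [3]

After move 2 (0->2):
Peg 0: [2]
Peg 1: []
Peg 2: [3, 1]

After move 3 (2->2):
Peg 0: [2]
Peg 1: []
Peg 2: [3, 1]

After move 4 (2->2):
Peg 0: [2]
Peg 1: []
Peg 2: [3, 1]

After move 5 (1->1):
Peg 0: [2]
Peg 1: []
Peg 2: [3, 1]

Answer: Peg 0: [2]
Peg 1: []
Peg 2: [3, 1]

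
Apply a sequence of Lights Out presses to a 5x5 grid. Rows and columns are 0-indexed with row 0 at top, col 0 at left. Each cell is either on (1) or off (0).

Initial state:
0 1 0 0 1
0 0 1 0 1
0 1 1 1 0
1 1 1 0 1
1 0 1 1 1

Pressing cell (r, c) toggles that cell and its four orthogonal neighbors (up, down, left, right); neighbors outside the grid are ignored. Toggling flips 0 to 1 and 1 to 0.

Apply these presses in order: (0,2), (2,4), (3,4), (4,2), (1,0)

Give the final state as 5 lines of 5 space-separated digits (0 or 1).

After press 1 at (0,2):
0 0 1 1 1
0 0 0 0 1
0 1 1 1 0
1 1 1 0 1
1 0 1 1 1

After press 2 at (2,4):
0 0 1 1 1
0 0 0 0 0
0 1 1 0 1
1 1 1 0 0
1 0 1 1 1

After press 3 at (3,4):
0 0 1 1 1
0 0 0 0 0
0 1 1 0 0
1 1 1 1 1
1 0 1 1 0

After press 4 at (4,2):
0 0 1 1 1
0 0 0 0 0
0 1 1 0 0
1 1 0 1 1
1 1 0 0 0

After press 5 at (1,0):
1 0 1 1 1
1 1 0 0 0
1 1 1 0 0
1 1 0 1 1
1 1 0 0 0

Answer: 1 0 1 1 1
1 1 0 0 0
1 1 1 0 0
1 1 0 1 1
1 1 0 0 0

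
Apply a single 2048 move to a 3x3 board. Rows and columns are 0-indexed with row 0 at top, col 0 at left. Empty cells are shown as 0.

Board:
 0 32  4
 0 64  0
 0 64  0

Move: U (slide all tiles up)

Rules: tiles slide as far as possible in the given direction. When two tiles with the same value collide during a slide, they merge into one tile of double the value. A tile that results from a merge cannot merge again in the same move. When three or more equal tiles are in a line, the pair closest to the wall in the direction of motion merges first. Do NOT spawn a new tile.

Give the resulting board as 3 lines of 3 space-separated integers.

Slide up:
col 0: [0, 0, 0] -> [0, 0, 0]
col 1: [32, 64, 64] -> [32, 128, 0]
col 2: [4, 0, 0] -> [4, 0, 0]

Answer:   0  32   4
  0 128   0
  0   0   0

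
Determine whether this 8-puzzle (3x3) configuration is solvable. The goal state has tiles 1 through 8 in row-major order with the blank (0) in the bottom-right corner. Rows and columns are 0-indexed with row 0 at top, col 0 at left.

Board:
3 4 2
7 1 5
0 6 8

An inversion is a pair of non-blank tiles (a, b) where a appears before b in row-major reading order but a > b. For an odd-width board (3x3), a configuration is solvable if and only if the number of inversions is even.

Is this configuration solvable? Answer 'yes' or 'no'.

Inversions (pairs i<j in row-major order where tile[i] > tile[j] > 0): 8
8 is even, so the puzzle is solvable.

Answer: yes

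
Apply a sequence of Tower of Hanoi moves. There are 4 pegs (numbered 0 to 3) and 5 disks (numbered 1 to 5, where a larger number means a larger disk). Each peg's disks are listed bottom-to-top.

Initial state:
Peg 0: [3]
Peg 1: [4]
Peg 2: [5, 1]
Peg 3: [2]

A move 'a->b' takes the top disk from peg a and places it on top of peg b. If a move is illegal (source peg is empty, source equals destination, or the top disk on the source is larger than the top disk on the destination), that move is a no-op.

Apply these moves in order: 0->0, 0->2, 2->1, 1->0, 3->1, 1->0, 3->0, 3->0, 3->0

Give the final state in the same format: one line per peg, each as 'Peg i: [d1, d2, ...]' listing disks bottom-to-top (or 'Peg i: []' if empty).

Answer: Peg 0: [3, 1]
Peg 1: [4, 2]
Peg 2: [5]
Peg 3: []

Derivation:
After move 1 (0->0):
Peg 0: [3]
Peg 1: [4]
Peg 2: [5, 1]
Peg 3: [2]

After move 2 (0->2):
Peg 0: [3]
Peg 1: [4]
Peg 2: [5, 1]
Peg 3: [2]

After move 3 (2->1):
Peg 0: [3]
Peg 1: [4, 1]
Peg 2: [5]
Peg 3: [2]

After move 4 (1->0):
Peg 0: [3, 1]
Peg 1: [4]
Peg 2: [5]
Peg 3: [2]

After move 5 (3->1):
Peg 0: [3, 1]
Peg 1: [4, 2]
Peg 2: [5]
Peg 3: []

After move 6 (1->0):
Peg 0: [3, 1]
Peg 1: [4, 2]
Peg 2: [5]
Peg 3: []

After move 7 (3->0):
Peg 0: [3, 1]
Peg 1: [4, 2]
Peg 2: [5]
Peg 3: []

After move 8 (3->0):
Peg 0: [3, 1]
Peg 1: [4, 2]
Peg 2: [5]
Peg 3: []

After move 9 (3->0):
Peg 0: [3, 1]
Peg 1: [4, 2]
Peg 2: [5]
Peg 3: []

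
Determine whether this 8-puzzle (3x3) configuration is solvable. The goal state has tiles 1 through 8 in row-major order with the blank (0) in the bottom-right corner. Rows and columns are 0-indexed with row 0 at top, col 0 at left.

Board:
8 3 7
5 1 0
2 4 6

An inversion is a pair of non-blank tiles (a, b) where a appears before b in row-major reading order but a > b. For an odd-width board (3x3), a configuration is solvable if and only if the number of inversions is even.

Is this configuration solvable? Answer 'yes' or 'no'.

Answer: no

Derivation:
Inversions (pairs i<j in row-major order where tile[i] > tile[j] > 0): 17
17 is odd, so the puzzle is not solvable.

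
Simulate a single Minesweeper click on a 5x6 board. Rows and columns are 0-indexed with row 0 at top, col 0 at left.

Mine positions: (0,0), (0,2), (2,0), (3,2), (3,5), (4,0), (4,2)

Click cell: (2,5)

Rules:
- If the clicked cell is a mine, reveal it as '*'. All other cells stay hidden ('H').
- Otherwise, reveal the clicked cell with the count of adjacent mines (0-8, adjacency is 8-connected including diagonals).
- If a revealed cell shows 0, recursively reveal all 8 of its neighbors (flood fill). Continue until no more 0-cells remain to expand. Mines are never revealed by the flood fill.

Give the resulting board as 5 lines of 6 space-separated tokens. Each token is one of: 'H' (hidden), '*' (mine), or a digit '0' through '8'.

H H H H H H
H H H H H H
H H H H H 1
H H H H H H
H H H H H H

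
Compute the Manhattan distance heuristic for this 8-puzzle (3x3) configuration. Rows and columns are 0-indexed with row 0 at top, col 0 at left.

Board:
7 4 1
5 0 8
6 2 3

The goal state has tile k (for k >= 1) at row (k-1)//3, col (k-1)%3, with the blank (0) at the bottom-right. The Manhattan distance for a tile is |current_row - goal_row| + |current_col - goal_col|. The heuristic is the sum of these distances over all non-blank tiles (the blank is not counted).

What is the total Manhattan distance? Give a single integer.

Tile 7: (0,0)->(2,0) = 2
Tile 4: (0,1)->(1,0) = 2
Tile 1: (0,2)->(0,0) = 2
Tile 5: (1,0)->(1,1) = 1
Tile 8: (1,2)->(2,1) = 2
Tile 6: (2,0)->(1,2) = 3
Tile 2: (2,1)->(0,1) = 2
Tile 3: (2,2)->(0,2) = 2
Sum: 2 + 2 + 2 + 1 + 2 + 3 + 2 + 2 = 16

Answer: 16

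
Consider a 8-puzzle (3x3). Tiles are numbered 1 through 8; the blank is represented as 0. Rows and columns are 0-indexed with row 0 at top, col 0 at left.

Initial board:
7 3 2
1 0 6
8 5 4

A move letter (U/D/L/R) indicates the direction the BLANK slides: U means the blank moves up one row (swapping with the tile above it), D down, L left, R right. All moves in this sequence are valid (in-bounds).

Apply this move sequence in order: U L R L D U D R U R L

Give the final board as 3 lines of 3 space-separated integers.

After move 1 (U):
7 0 2
1 3 6
8 5 4

After move 2 (L):
0 7 2
1 3 6
8 5 4

After move 3 (R):
7 0 2
1 3 6
8 5 4

After move 4 (L):
0 7 2
1 3 6
8 5 4

After move 5 (D):
1 7 2
0 3 6
8 5 4

After move 6 (U):
0 7 2
1 3 6
8 5 4

After move 7 (D):
1 7 2
0 3 6
8 5 4

After move 8 (R):
1 7 2
3 0 6
8 5 4

After move 9 (U):
1 0 2
3 7 6
8 5 4

After move 10 (R):
1 2 0
3 7 6
8 5 4

After move 11 (L):
1 0 2
3 7 6
8 5 4

Answer: 1 0 2
3 7 6
8 5 4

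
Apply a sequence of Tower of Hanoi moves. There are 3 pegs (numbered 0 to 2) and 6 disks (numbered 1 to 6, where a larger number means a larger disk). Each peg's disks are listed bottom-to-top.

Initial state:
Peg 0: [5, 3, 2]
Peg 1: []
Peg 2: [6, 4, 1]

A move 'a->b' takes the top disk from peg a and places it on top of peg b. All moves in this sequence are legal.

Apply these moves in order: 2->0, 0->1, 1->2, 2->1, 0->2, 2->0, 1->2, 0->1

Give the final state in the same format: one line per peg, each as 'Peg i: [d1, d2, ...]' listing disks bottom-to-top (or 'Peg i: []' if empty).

Answer: Peg 0: [5, 3]
Peg 1: [2]
Peg 2: [6, 4, 1]

Derivation:
After move 1 (2->0):
Peg 0: [5, 3, 2, 1]
Peg 1: []
Peg 2: [6, 4]

After move 2 (0->1):
Peg 0: [5, 3, 2]
Peg 1: [1]
Peg 2: [6, 4]

After move 3 (1->2):
Peg 0: [5, 3, 2]
Peg 1: []
Peg 2: [6, 4, 1]

After move 4 (2->1):
Peg 0: [5, 3, 2]
Peg 1: [1]
Peg 2: [6, 4]

After move 5 (0->2):
Peg 0: [5, 3]
Peg 1: [1]
Peg 2: [6, 4, 2]

After move 6 (2->0):
Peg 0: [5, 3, 2]
Peg 1: [1]
Peg 2: [6, 4]

After move 7 (1->2):
Peg 0: [5, 3, 2]
Peg 1: []
Peg 2: [6, 4, 1]

After move 8 (0->1):
Peg 0: [5, 3]
Peg 1: [2]
Peg 2: [6, 4, 1]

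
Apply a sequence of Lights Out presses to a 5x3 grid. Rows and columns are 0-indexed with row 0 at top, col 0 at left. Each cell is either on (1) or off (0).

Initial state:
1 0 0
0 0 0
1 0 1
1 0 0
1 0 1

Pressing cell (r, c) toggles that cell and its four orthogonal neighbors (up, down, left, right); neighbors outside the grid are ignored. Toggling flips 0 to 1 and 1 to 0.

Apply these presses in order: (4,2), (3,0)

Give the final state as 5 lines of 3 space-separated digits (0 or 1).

After press 1 at (4,2):
1 0 0
0 0 0
1 0 1
1 0 1
1 1 0

After press 2 at (3,0):
1 0 0
0 0 0
0 0 1
0 1 1
0 1 0

Answer: 1 0 0
0 0 0
0 0 1
0 1 1
0 1 0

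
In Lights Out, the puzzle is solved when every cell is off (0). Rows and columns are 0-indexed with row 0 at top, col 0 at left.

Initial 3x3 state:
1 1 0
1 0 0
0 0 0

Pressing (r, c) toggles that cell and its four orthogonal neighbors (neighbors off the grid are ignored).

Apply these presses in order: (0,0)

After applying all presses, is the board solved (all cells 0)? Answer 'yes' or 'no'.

Answer: yes

Derivation:
After press 1 at (0,0):
0 0 0
0 0 0
0 0 0

Lights still on: 0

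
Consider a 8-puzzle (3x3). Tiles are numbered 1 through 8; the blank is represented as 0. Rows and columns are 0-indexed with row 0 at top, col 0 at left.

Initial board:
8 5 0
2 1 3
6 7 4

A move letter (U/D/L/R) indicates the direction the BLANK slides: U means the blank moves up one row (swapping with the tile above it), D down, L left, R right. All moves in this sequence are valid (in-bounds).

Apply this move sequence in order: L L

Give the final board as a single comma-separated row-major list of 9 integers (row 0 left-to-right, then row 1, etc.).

Answer: 0, 8, 5, 2, 1, 3, 6, 7, 4

Derivation:
After move 1 (L):
8 0 5
2 1 3
6 7 4

After move 2 (L):
0 8 5
2 1 3
6 7 4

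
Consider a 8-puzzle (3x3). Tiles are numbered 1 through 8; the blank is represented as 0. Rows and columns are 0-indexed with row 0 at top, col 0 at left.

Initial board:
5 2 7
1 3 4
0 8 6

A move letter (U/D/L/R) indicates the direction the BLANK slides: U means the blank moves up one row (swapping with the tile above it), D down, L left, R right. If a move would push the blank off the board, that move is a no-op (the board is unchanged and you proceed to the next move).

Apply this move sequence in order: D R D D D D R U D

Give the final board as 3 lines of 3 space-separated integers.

After move 1 (D):
5 2 7
1 3 4
0 8 6

After move 2 (R):
5 2 7
1 3 4
8 0 6

After move 3 (D):
5 2 7
1 3 4
8 0 6

After move 4 (D):
5 2 7
1 3 4
8 0 6

After move 5 (D):
5 2 7
1 3 4
8 0 6

After move 6 (D):
5 2 7
1 3 4
8 0 6

After move 7 (R):
5 2 7
1 3 4
8 6 0

After move 8 (U):
5 2 7
1 3 0
8 6 4

After move 9 (D):
5 2 7
1 3 4
8 6 0

Answer: 5 2 7
1 3 4
8 6 0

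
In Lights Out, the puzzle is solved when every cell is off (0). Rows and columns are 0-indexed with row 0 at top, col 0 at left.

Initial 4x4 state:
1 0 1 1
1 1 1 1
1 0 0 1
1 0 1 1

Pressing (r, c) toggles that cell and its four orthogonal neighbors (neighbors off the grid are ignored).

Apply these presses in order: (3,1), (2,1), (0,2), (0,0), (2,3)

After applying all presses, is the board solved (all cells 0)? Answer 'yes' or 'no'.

Answer: yes

Derivation:
After press 1 at (3,1):
1 0 1 1
1 1 1 1
1 1 0 1
0 1 0 1

After press 2 at (2,1):
1 0 1 1
1 0 1 1
0 0 1 1
0 0 0 1

After press 3 at (0,2):
1 1 0 0
1 0 0 1
0 0 1 1
0 0 0 1

After press 4 at (0,0):
0 0 0 0
0 0 0 1
0 0 1 1
0 0 0 1

After press 5 at (2,3):
0 0 0 0
0 0 0 0
0 0 0 0
0 0 0 0

Lights still on: 0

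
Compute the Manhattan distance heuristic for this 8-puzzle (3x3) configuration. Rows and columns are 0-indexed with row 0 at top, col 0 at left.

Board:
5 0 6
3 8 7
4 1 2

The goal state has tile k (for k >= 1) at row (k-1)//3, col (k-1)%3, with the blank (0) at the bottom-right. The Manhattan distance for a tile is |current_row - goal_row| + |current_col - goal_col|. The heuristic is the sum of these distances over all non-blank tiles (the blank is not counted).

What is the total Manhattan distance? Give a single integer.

Answer: 17

Derivation:
Tile 5: at (0,0), goal (1,1), distance |0-1|+|0-1| = 2
Tile 6: at (0,2), goal (1,2), distance |0-1|+|2-2| = 1
Tile 3: at (1,0), goal (0,2), distance |1-0|+|0-2| = 3
Tile 8: at (1,1), goal (2,1), distance |1-2|+|1-1| = 1
Tile 7: at (1,2), goal (2,0), distance |1-2|+|2-0| = 3
Tile 4: at (2,0), goal (1,0), distance |2-1|+|0-0| = 1
Tile 1: at (2,1), goal (0,0), distance |2-0|+|1-0| = 3
Tile 2: at (2,2), goal (0,1), distance |2-0|+|2-1| = 3
Sum: 2 + 1 + 3 + 1 + 3 + 1 + 3 + 3 = 17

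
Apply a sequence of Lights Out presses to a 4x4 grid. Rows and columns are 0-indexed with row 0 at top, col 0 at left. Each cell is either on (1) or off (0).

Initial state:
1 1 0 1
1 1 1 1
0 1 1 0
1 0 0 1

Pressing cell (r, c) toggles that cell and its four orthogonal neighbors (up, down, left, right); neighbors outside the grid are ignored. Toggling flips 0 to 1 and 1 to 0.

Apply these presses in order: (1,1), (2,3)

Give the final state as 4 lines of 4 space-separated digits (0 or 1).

Answer: 1 0 0 1
0 0 0 0
0 0 0 1
1 0 0 0

Derivation:
After press 1 at (1,1):
1 0 0 1
0 0 0 1
0 0 1 0
1 0 0 1

After press 2 at (2,3):
1 0 0 1
0 0 0 0
0 0 0 1
1 0 0 0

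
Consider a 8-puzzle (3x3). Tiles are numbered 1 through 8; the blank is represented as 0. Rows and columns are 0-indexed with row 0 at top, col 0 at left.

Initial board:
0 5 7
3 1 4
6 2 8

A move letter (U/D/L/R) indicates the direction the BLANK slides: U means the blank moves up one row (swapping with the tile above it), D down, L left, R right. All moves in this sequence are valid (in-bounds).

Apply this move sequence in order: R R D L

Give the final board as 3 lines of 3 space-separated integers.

Answer: 5 7 4
3 0 1
6 2 8

Derivation:
After move 1 (R):
5 0 7
3 1 4
6 2 8

After move 2 (R):
5 7 0
3 1 4
6 2 8

After move 3 (D):
5 7 4
3 1 0
6 2 8

After move 4 (L):
5 7 4
3 0 1
6 2 8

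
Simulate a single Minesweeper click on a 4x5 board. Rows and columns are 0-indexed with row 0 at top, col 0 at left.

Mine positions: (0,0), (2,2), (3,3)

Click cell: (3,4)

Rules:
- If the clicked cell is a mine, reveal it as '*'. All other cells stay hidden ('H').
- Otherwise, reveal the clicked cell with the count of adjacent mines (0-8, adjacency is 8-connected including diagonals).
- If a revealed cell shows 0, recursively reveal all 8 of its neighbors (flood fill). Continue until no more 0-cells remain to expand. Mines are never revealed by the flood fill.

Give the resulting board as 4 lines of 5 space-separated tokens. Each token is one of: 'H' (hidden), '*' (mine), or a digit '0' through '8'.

H H H H H
H H H H H
H H H H H
H H H H 1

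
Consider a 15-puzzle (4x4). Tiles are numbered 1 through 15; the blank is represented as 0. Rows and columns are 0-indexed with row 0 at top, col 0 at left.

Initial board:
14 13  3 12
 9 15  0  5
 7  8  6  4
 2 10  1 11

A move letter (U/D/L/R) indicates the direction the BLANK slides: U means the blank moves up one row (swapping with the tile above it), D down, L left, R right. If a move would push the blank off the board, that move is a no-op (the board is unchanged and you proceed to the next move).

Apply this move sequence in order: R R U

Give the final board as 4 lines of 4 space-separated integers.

After move 1 (R):
14 13  3 12
 9 15  5  0
 7  8  6  4
 2 10  1 11

After move 2 (R):
14 13  3 12
 9 15  5  0
 7  8  6  4
 2 10  1 11

After move 3 (U):
14 13  3  0
 9 15  5 12
 7  8  6  4
 2 10  1 11

Answer: 14 13  3  0
 9 15  5 12
 7  8  6  4
 2 10  1 11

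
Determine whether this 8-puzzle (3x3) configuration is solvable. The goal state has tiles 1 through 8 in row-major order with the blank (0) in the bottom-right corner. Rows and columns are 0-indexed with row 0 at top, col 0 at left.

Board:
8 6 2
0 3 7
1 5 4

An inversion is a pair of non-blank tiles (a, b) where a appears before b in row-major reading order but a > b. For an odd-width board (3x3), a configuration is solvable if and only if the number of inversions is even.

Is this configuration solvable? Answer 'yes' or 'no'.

Answer: yes

Derivation:
Inversions (pairs i<j in row-major order where tile[i] > tile[j] > 0): 18
18 is even, so the puzzle is solvable.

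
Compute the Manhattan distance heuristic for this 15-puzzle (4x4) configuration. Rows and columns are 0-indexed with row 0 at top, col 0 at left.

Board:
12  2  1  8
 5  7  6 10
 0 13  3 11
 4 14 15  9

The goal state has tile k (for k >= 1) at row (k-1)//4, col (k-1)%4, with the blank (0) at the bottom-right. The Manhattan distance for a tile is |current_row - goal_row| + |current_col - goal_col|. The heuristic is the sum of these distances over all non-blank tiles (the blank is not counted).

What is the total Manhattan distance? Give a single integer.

Answer: 28

Derivation:
Tile 12: at (0,0), goal (2,3), distance |0-2|+|0-3| = 5
Tile 2: at (0,1), goal (0,1), distance |0-0|+|1-1| = 0
Tile 1: at (0,2), goal (0,0), distance |0-0|+|2-0| = 2
Tile 8: at (0,3), goal (1,3), distance |0-1|+|3-3| = 1
Tile 5: at (1,0), goal (1,0), distance |1-1|+|0-0| = 0
Tile 7: at (1,1), goal (1,2), distance |1-1|+|1-2| = 1
Tile 6: at (1,2), goal (1,1), distance |1-1|+|2-1| = 1
Tile 10: at (1,3), goal (2,1), distance |1-2|+|3-1| = 3
Tile 13: at (2,1), goal (3,0), distance |2-3|+|1-0| = 2
Tile 3: at (2,2), goal (0,2), distance |2-0|+|2-2| = 2
Tile 11: at (2,3), goal (2,2), distance |2-2|+|3-2| = 1
Tile 4: at (3,0), goal (0,3), distance |3-0|+|0-3| = 6
Tile 14: at (3,1), goal (3,1), distance |3-3|+|1-1| = 0
Tile 15: at (3,2), goal (3,2), distance |3-3|+|2-2| = 0
Tile 9: at (3,3), goal (2,0), distance |3-2|+|3-0| = 4
Sum: 5 + 0 + 2 + 1 + 0 + 1 + 1 + 3 + 2 + 2 + 1 + 6 + 0 + 0 + 4 = 28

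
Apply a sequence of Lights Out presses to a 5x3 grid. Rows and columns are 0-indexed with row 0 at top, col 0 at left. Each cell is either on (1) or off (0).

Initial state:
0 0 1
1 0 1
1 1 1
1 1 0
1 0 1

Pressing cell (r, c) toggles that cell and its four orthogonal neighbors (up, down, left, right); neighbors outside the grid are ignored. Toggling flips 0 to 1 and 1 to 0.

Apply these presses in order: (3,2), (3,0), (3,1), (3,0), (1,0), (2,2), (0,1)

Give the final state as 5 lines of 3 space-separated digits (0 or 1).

After press 1 at (3,2):
0 0 1
1 0 1
1 1 0
1 0 1
1 0 0

After press 2 at (3,0):
0 0 1
1 0 1
0 1 0
0 1 1
0 0 0

After press 3 at (3,1):
0 0 1
1 0 1
0 0 0
1 0 0
0 1 0

After press 4 at (3,0):
0 0 1
1 0 1
1 0 0
0 1 0
1 1 0

After press 5 at (1,0):
1 0 1
0 1 1
0 0 0
0 1 0
1 1 0

After press 6 at (2,2):
1 0 1
0 1 0
0 1 1
0 1 1
1 1 0

After press 7 at (0,1):
0 1 0
0 0 0
0 1 1
0 1 1
1 1 0

Answer: 0 1 0
0 0 0
0 1 1
0 1 1
1 1 0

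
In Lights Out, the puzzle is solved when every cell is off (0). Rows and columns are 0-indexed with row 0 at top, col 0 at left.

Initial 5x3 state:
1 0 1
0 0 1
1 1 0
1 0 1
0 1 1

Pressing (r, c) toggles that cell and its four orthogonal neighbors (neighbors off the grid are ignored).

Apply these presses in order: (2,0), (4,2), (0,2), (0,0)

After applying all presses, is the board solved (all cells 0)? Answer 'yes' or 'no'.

Answer: yes

Derivation:
After press 1 at (2,0):
1 0 1
1 0 1
0 0 0
0 0 1
0 1 1

After press 2 at (4,2):
1 0 1
1 0 1
0 0 0
0 0 0
0 0 0

After press 3 at (0,2):
1 1 0
1 0 0
0 0 0
0 0 0
0 0 0

After press 4 at (0,0):
0 0 0
0 0 0
0 0 0
0 0 0
0 0 0

Lights still on: 0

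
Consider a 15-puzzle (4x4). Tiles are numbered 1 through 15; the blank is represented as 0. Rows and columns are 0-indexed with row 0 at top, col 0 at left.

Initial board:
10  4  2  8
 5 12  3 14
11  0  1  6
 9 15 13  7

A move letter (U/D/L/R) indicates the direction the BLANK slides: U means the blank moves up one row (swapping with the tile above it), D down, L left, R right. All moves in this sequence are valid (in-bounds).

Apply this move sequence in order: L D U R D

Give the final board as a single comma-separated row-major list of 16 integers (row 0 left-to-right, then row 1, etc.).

Answer: 10, 4, 2, 8, 5, 12, 3, 14, 11, 15, 1, 6, 9, 0, 13, 7

Derivation:
After move 1 (L):
10  4  2  8
 5 12  3 14
 0 11  1  6
 9 15 13  7

After move 2 (D):
10  4  2  8
 5 12  3 14
 9 11  1  6
 0 15 13  7

After move 3 (U):
10  4  2  8
 5 12  3 14
 0 11  1  6
 9 15 13  7

After move 4 (R):
10  4  2  8
 5 12  3 14
11  0  1  6
 9 15 13  7

After move 5 (D):
10  4  2  8
 5 12  3 14
11 15  1  6
 9  0 13  7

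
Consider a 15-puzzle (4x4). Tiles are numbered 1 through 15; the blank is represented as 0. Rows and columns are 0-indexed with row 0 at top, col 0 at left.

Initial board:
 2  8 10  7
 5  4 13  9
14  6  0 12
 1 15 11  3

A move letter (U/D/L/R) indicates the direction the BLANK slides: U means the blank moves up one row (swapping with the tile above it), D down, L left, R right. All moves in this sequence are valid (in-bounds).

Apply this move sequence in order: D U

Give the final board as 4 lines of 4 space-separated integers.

Answer:  2  8 10  7
 5  4 13  9
14  6  0 12
 1 15 11  3

Derivation:
After move 1 (D):
 2  8 10  7
 5  4 13  9
14  6 11 12
 1 15  0  3

After move 2 (U):
 2  8 10  7
 5  4 13  9
14  6  0 12
 1 15 11  3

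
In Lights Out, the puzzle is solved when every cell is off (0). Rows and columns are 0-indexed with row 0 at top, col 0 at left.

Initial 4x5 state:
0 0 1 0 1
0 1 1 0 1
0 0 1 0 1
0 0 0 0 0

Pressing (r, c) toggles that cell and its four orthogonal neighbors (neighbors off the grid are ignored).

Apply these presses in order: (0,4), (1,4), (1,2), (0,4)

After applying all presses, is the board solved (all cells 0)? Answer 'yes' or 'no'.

Answer: yes

Derivation:
After press 1 at (0,4):
0 0 1 1 0
0 1 1 0 0
0 0 1 0 1
0 0 0 0 0

After press 2 at (1,4):
0 0 1 1 1
0 1 1 1 1
0 0 1 0 0
0 0 0 0 0

After press 3 at (1,2):
0 0 0 1 1
0 0 0 0 1
0 0 0 0 0
0 0 0 0 0

After press 4 at (0,4):
0 0 0 0 0
0 0 0 0 0
0 0 0 0 0
0 0 0 0 0

Lights still on: 0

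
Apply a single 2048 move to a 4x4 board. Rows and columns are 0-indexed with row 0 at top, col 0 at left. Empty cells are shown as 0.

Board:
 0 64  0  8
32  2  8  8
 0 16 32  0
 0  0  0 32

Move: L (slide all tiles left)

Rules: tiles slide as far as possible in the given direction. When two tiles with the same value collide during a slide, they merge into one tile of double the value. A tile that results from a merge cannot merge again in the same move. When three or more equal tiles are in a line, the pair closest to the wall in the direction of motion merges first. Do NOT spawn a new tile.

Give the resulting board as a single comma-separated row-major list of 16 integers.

Answer: 64, 8, 0, 0, 32, 2, 16, 0, 16, 32, 0, 0, 32, 0, 0, 0

Derivation:
Slide left:
row 0: [0, 64, 0, 8] -> [64, 8, 0, 0]
row 1: [32, 2, 8, 8] -> [32, 2, 16, 0]
row 2: [0, 16, 32, 0] -> [16, 32, 0, 0]
row 3: [0, 0, 0, 32] -> [32, 0, 0, 0]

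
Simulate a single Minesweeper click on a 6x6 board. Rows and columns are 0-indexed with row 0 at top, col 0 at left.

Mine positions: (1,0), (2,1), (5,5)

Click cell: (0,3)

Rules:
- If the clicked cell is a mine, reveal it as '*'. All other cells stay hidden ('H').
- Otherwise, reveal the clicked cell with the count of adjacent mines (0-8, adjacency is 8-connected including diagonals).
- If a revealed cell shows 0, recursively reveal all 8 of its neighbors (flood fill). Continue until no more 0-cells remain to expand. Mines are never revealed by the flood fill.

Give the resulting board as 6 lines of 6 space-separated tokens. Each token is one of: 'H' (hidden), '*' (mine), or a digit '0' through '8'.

H 1 0 0 0 0
H 2 1 0 0 0
H H 1 0 0 0
1 1 1 0 0 0
0 0 0 0 1 1
0 0 0 0 1 H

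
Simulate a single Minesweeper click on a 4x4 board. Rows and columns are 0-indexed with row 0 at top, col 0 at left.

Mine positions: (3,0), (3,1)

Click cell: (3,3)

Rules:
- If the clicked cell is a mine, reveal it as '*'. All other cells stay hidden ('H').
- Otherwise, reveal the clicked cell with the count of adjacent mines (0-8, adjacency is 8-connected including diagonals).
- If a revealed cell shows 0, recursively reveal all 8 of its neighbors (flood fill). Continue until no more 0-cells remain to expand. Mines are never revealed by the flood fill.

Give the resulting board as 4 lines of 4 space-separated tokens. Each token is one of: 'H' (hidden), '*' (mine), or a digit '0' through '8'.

0 0 0 0
0 0 0 0
2 2 1 0
H H 1 0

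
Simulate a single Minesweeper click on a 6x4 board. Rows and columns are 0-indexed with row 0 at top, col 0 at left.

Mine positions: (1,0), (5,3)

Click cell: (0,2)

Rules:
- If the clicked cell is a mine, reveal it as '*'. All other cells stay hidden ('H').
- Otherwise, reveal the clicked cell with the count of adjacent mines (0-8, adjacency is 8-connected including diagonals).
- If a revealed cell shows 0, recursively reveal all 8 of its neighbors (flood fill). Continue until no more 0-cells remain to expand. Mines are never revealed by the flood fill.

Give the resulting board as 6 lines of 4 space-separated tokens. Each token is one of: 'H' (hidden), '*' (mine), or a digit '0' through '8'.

H 1 0 0
H 1 0 0
1 1 0 0
0 0 0 0
0 0 1 1
0 0 1 H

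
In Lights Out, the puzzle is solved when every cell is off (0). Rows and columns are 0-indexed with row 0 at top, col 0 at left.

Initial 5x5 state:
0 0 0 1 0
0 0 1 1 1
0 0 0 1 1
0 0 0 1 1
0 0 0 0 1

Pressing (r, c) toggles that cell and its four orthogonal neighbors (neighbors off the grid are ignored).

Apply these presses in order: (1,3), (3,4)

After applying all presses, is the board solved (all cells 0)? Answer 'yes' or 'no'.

After press 1 at (1,3):
0 0 0 0 0
0 0 0 0 0
0 0 0 0 1
0 0 0 1 1
0 0 0 0 1

After press 2 at (3,4):
0 0 0 0 0
0 0 0 0 0
0 0 0 0 0
0 0 0 0 0
0 0 0 0 0

Lights still on: 0

Answer: yes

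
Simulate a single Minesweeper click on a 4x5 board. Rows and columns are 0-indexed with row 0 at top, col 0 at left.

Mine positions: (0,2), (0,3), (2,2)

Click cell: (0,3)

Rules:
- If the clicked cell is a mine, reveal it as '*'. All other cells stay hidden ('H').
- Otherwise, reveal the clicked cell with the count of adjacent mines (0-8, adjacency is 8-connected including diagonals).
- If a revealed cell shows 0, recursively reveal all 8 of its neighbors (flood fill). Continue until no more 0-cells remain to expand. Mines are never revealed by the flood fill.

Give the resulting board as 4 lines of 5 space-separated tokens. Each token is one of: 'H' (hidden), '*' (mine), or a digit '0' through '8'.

H H H * H
H H H H H
H H H H H
H H H H H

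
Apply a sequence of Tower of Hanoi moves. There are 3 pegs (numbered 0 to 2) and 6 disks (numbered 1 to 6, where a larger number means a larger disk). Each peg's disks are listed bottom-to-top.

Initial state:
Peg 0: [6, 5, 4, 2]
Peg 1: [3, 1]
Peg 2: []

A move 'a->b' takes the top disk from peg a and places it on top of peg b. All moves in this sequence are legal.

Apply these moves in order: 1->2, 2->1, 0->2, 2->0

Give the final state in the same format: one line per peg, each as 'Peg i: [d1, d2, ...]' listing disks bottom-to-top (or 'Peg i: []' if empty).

After move 1 (1->2):
Peg 0: [6, 5, 4, 2]
Peg 1: [3]
Peg 2: [1]

After move 2 (2->1):
Peg 0: [6, 5, 4, 2]
Peg 1: [3, 1]
Peg 2: []

After move 3 (0->2):
Peg 0: [6, 5, 4]
Peg 1: [3, 1]
Peg 2: [2]

After move 4 (2->0):
Peg 0: [6, 5, 4, 2]
Peg 1: [3, 1]
Peg 2: []

Answer: Peg 0: [6, 5, 4, 2]
Peg 1: [3, 1]
Peg 2: []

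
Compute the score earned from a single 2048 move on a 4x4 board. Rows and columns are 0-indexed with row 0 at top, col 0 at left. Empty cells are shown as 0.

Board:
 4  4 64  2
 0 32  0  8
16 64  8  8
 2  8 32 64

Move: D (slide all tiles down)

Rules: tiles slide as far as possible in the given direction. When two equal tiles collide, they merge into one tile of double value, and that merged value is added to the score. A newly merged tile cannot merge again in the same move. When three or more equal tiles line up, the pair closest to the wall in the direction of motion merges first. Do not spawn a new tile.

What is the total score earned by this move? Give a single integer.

Slide down:
col 0: [4, 0, 16, 2] -> [0, 4, 16, 2]  score +0 (running 0)
col 1: [4, 32, 64, 8] -> [4, 32, 64, 8]  score +0 (running 0)
col 2: [64, 0, 8, 32] -> [0, 64, 8, 32]  score +0 (running 0)
col 3: [2, 8, 8, 64] -> [0, 2, 16, 64]  score +16 (running 16)
Board after move:
 0  4  0  0
 4 32 64  2
16 64  8 16
 2  8 32 64

Answer: 16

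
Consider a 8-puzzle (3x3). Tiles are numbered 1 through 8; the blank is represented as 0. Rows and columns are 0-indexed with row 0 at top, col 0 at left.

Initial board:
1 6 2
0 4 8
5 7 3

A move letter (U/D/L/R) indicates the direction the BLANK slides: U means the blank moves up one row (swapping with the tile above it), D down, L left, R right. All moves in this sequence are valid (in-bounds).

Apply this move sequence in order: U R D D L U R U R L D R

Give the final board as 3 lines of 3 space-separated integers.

After move 1 (U):
0 6 2
1 4 8
5 7 3

After move 2 (R):
6 0 2
1 4 8
5 7 3

After move 3 (D):
6 4 2
1 0 8
5 7 3

After move 4 (D):
6 4 2
1 7 8
5 0 3

After move 5 (L):
6 4 2
1 7 8
0 5 3

After move 6 (U):
6 4 2
0 7 8
1 5 3

After move 7 (R):
6 4 2
7 0 8
1 5 3

After move 8 (U):
6 0 2
7 4 8
1 5 3

After move 9 (R):
6 2 0
7 4 8
1 5 3

After move 10 (L):
6 0 2
7 4 8
1 5 3

After move 11 (D):
6 4 2
7 0 8
1 5 3

After move 12 (R):
6 4 2
7 8 0
1 5 3

Answer: 6 4 2
7 8 0
1 5 3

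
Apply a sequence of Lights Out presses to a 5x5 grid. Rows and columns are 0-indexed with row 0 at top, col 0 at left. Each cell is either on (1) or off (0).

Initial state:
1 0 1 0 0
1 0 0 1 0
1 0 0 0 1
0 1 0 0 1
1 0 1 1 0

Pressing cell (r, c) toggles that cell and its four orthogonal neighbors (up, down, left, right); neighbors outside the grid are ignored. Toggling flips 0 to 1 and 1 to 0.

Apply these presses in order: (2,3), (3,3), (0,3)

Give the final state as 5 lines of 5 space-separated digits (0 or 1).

Answer: 1 0 0 1 1
1 0 0 1 0
1 0 1 0 0
0 1 1 0 0
1 0 1 0 0

Derivation:
After press 1 at (2,3):
1 0 1 0 0
1 0 0 0 0
1 0 1 1 0
0 1 0 1 1
1 0 1 1 0

After press 2 at (3,3):
1 0 1 0 0
1 0 0 0 0
1 0 1 0 0
0 1 1 0 0
1 0 1 0 0

After press 3 at (0,3):
1 0 0 1 1
1 0 0 1 0
1 0 1 0 0
0 1 1 0 0
1 0 1 0 0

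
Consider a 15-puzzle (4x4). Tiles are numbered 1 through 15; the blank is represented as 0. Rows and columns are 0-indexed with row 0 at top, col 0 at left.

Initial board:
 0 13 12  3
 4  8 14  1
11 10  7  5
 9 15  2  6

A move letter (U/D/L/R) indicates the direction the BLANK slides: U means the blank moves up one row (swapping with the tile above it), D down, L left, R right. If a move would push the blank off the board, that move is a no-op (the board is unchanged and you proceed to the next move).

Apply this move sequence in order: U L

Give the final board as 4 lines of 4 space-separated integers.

Answer:  0 13 12  3
 4  8 14  1
11 10  7  5
 9 15  2  6

Derivation:
After move 1 (U):
 0 13 12  3
 4  8 14  1
11 10  7  5
 9 15  2  6

After move 2 (L):
 0 13 12  3
 4  8 14  1
11 10  7  5
 9 15  2  6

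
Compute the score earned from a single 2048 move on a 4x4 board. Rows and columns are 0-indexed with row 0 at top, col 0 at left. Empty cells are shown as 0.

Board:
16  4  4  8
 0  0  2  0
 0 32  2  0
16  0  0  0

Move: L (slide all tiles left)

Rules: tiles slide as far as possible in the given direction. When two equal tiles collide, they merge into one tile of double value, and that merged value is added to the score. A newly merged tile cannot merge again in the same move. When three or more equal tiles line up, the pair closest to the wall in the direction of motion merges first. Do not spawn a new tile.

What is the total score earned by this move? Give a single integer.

Slide left:
row 0: [16, 4, 4, 8] -> [16, 8, 8, 0]  score +8 (running 8)
row 1: [0, 0, 2, 0] -> [2, 0, 0, 0]  score +0 (running 8)
row 2: [0, 32, 2, 0] -> [32, 2, 0, 0]  score +0 (running 8)
row 3: [16, 0, 0, 0] -> [16, 0, 0, 0]  score +0 (running 8)
Board after move:
16  8  8  0
 2  0  0  0
32  2  0  0
16  0  0  0

Answer: 8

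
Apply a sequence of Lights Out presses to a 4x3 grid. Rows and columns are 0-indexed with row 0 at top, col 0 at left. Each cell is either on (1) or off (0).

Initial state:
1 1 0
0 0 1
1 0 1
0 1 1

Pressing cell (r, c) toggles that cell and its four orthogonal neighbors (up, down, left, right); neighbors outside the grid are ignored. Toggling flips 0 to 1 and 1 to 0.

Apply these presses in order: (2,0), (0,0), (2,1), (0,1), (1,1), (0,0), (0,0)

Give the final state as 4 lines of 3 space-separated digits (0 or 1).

Answer: 1 0 1
1 1 0
1 1 0
1 0 1

Derivation:
After press 1 at (2,0):
1 1 0
1 0 1
0 1 1
1 1 1

After press 2 at (0,0):
0 0 0
0 0 1
0 1 1
1 1 1

After press 3 at (2,1):
0 0 0
0 1 1
1 0 0
1 0 1

After press 4 at (0,1):
1 1 1
0 0 1
1 0 0
1 0 1

After press 5 at (1,1):
1 0 1
1 1 0
1 1 0
1 0 1

After press 6 at (0,0):
0 1 1
0 1 0
1 1 0
1 0 1

After press 7 at (0,0):
1 0 1
1 1 0
1 1 0
1 0 1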